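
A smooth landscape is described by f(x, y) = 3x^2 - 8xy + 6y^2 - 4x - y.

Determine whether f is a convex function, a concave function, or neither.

f is quadratic, so its Hessian is the constant matrix H = [[6, -8], [-8, 12]].
det(H) = 8, tr(H) = 18.
det(H) > 0 and tr(H) > 0, so H is positive definite everywhere: convex.

convex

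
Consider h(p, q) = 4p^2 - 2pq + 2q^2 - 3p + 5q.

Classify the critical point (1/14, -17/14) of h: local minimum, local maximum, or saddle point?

local minimum

The Hessian of h is constant: H = [[8, -2], [-2, 4]].
det(H) = 8·4 − (-2)² = 28.
det(H) > 0 and tr(H) = 12 > 0, so H is positive definite and the point is a local minimum.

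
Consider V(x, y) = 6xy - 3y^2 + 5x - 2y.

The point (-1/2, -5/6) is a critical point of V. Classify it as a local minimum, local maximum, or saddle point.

saddle point

The Hessian of V is constant: H = [[0, 6], [6, -6]].
det(H) = 0·(-6) − 6² = -36.
Since det(H) < 0, H is indefinite and the critical point is a saddle point.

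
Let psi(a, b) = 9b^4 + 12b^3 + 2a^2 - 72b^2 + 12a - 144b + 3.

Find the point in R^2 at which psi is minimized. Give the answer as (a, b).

psi(a,b) separates as P(a) + Q(b) + 3, so its minimum is min P + min Q + 3.
P'(a) = 4a + 12 vanishes at a ∈ {-3}; Q'(b) = 36(b - 2)(b + 1)(b + 2) vanishes at b ∈ {-2, -1, 2}.
Local minima of P (where P''>0): P(-3)=-18. Local minima of Q: Q(-2)=48, Q(2)=-336.
So the global minimum of psi is P(-3) + Q(2) + 3 = -18 − 336 + 3 = -351, attained at (-3, 2).

(-3, 2)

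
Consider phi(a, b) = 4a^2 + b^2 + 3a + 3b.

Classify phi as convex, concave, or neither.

phi is quadratic, so its Hessian is the constant matrix H = [[8, 0], [0, 2]].
det(H) = 16, tr(H) = 10.
det(H) > 0 and tr(H) > 0, so H is positive definite everywhere: convex.

convex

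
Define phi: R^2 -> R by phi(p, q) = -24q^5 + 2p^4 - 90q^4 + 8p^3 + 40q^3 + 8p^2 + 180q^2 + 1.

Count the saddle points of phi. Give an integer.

phi separates as a function of p plus a function of q, so ∇phi=0 decouples.
∂phi/∂p = 8p(p + 1)(p + 2) = 0 at p ∈ {-2, -1, 0}; ∂phi/∂q = -120q(q - 1)(q + 1)(q + 3) = 0 at q ∈ {-3, -1, 0, 1}.
The Hessian is diagonal: diag(phi_pp, phi_qq). Second derivatives: phi_pp(-2)=16, phi_pp(-1)=-8, phi_pp(0)=16; phi_qq(-3)=2880, phi_qq(-1)=-480, phi_qq(0)=360, phi_qq(1)=-960.
Saddle points occur where the two diagonal entries have opposite signs: (-2, -1), (-2, 1), (-1, -3), (-1, 0), (0, -1), (0, 1). Count: 6.

6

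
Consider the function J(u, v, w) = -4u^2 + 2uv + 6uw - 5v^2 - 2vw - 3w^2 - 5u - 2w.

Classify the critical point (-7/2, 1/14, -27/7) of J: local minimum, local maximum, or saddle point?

local maximum

The Hessian is constant: H = [[-8, 2, 6], [2, -10, -2], [6, -2, -6]].
Leading principal minors: Δ₁ = -8, Δ₂ = 76, Δ₃ = -112.
The minors alternate sign starting negative (−, +, −), so H is negative definite: a local maximum.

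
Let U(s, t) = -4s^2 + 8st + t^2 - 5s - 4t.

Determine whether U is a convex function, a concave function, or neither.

neither

U is quadratic, so its Hessian is the constant matrix H = [[-8, 8], [8, 2]].
det(H) = -80, tr(H) = -6.
det(H) < 0, so H is indefinite: neither convex nor concave.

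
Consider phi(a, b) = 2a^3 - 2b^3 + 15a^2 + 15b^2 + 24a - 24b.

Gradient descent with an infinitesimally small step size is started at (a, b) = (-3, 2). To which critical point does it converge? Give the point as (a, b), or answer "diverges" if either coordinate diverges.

phi is separable, so gradient descent decouples: a follows -∂phi/∂a, b follows -∂phi/∂b.
∂phi/∂a = 6(a + 1)(a + 4); at a=-3 this is -12, so a increases.
∂phi/∂b = -6(b - 4)(b - 1); at b=2 this is 12, so b decreases.
a converges to its nearest critical value -1 (a local min of the a-part); b converges to 1. The iterate converges to (-1, 1).

(-1, 1)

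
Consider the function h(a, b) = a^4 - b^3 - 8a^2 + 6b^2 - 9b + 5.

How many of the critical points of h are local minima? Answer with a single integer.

2

h separates as a function of a plus a function of b, so ∇h=0 decouples.
∂h/∂a = 4a(a - 2)(a + 2) = 0 at a ∈ {-2, 0, 2}; ∂h/∂b = -3(b - 3)(b - 1) = 0 at b ∈ {1, 3}.
The Hessian is diagonal: diag(h_aa, h_bb). Second derivatives: h_aa(-2)=32, h_aa(0)=-16, h_aa(2)=32; h_bb(1)=6, h_bb(3)=-6.
Local minima occur where both diagonal entries positive: (-2, 1), (2, 1). Count: 2.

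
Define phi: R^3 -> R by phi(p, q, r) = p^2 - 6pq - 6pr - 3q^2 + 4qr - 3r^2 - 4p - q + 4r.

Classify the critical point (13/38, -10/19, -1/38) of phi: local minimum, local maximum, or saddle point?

The Hessian is constant: H = [[2, -6, -6], [-6, -6, 4], [-6, 4, -6]].
Leading principal minors: Δ₁ = 2, Δ₂ = -48, Δ₃ = 760.
The minors fit neither the all-positive nor the alternating-sign pattern, so H is indefinite: a saddle point.

saddle point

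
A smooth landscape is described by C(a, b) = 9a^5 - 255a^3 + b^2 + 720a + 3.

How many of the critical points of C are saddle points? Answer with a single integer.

2

C separates as a function of a plus a function of b, so ∇C=0 decouples.
∂C/∂a = 45(a - 4)(a - 1)(a + 1)(a + 4) = 0 at a ∈ {-4, -1, 1, 4}; ∂C/∂b = 2b = 0 at b ∈ {0}.
The Hessian is diagonal: diag(C_aa, C_bb). Second derivatives: C_aa(-4)=-5400, C_aa(-1)=1350, C_aa(1)=-1350, C_aa(4)=5400; C_bb(0)=2.
Saddle points occur where the two diagonal entries have opposite signs: (-4, 0), (1, 0). Count: 2.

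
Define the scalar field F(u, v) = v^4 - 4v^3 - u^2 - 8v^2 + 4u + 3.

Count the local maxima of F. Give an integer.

F separates as a function of u plus a function of v, so ∇F=0 decouples.
∂F/∂u = -2(u - 2) = 0 at u ∈ {2}; ∂F/∂v = 4v(v - 4)(v + 1) = 0 at v ∈ {-1, 0, 4}.
The Hessian is diagonal: diag(F_uu, F_vv). Second derivatives: F_uu(2)=-2; F_vv(-1)=20, F_vv(0)=-16, F_vv(4)=80.
Local maxima occur where both diagonal entries negative: (2, 0). Count: 1.

1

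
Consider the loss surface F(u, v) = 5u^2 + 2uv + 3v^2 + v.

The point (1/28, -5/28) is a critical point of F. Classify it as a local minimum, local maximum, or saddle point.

local minimum

The Hessian of F is constant: H = [[10, 2], [2, 6]].
det(H) = 10·6 − 2² = 56.
det(H) > 0 and tr(H) = 16 > 0, so H is positive definite and the point is a local minimum.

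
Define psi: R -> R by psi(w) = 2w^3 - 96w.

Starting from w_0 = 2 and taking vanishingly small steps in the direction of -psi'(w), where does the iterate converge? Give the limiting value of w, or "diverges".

4

psi'(w) = 6(w - 4)(w + 4), so psi'(2) = -72.
Gradient descent moves in the -psi' direction, i.e. w is increasing.
The nearest critical point in that direction is w = 4, where psi'' = 48 > 0 (a local minimum). The iterate converges there.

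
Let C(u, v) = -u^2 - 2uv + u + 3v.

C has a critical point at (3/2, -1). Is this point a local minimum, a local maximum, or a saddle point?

saddle point

The Hessian of C is constant: H = [[-2, -2], [-2, 0]].
det(H) = (-2)·0 − (-2)² = -4.
Since det(H) < 0, H is indefinite and the critical point is a saddle point.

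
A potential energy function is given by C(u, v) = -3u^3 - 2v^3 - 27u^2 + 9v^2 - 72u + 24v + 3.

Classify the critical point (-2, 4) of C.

The mixed partial ∂²C/∂u∂v is 0, so the Hessian at any point is diag(C_uu, C_vv) = diag(-18(u + 3), 6(-2v + 3)).
At (-2, 4): H = diag(-18, -30).
Both eigenvalues are negative, so H is negative definite: a local maximum.

local maximum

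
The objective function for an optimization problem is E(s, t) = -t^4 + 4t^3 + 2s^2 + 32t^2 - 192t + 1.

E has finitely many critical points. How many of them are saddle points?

2

E separates as a function of s plus a function of t, so ∇E=0 decouples.
∂E/∂s = 4s = 0 at s ∈ {0}; ∂E/∂t = -4(t - 4)(t - 3)(t + 4) = 0 at t ∈ {-4, 3, 4}.
The Hessian is diagonal: diag(E_ss, E_tt). Second derivatives: E_ss(0)=4; E_tt(-4)=-224, E_tt(3)=28, E_tt(4)=-32.
Saddle points occur where the two diagonal entries have opposite signs: (0, -4), (0, 4). Count: 2.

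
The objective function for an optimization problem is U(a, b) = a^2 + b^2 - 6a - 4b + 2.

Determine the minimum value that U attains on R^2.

U(a,b) separates as P(a) + Q(b) + 2, so its minimum is min P + min Q + 2.
P'(a) = 2a - 6 vanishes at a ∈ {3}; Q'(b) = 2b - 4 vanishes at b ∈ {2}.
Local minima of P (where P''>0): P(3)=-9. Local minima of Q: Q(2)=-4.
So the global minimum of U is P(3) + Q(2) + 2 = -9 − 4 + 2 = -11, attained at (3, 2).

-11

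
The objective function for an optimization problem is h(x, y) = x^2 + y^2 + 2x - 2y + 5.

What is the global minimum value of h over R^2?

h(x,y) separates as P(x) + Q(y) + 5, so its minimum is min P + min Q + 5.
P'(x) = 2x + 2 vanishes at x ∈ {-1}; Q'(y) = 2y - 2 vanishes at y ∈ {1}.
Local minima of P (where P''>0): P(-1)=-1. Local minima of Q: Q(1)=-1.
So the global minimum of h is P(-1) + Q(1) + 5 = -1 − 1 + 5 = 3, attained at (-1, 1).

3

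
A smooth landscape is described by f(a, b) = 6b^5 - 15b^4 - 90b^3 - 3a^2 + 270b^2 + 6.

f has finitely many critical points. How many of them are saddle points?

f separates as a function of a plus a function of b, so ∇f=0 decouples.
∂f/∂a = -6a = 0 at a ∈ {0}; ∂f/∂b = 30b(b - 3)(b - 2)(b + 3) = 0 at b ∈ {-3, 0, 2, 3}.
The Hessian is diagonal: diag(f_aa, f_bb). Second derivatives: f_aa(0)=-6; f_bb(-3)=-2700, f_bb(0)=540, f_bb(2)=-300, f_bb(3)=540.
Saddle points occur where the two diagonal entries have opposite signs: (0, 0), (0, 3). Count: 2.

2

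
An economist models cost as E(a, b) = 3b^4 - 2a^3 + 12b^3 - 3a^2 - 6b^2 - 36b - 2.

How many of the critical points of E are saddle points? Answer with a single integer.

3

E separates as a function of a plus a function of b, so ∇E=0 decouples.
∂E/∂a = -6a(a + 1) = 0 at a ∈ {-1, 0}; ∂E/∂b = 12(b - 1)(b + 1)(b + 3) = 0 at b ∈ {-3, -1, 1}.
The Hessian is diagonal: diag(E_aa, E_bb). Second derivatives: E_aa(-1)=6, E_aa(0)=-6; E_bb(-3)=96, E_bb(-1)=-48, E_bb(1)=96.
Saddle points occur where the two diagonal entries have opposite signs: (-1, -1), (0, -3), (0, 1). Count: 3.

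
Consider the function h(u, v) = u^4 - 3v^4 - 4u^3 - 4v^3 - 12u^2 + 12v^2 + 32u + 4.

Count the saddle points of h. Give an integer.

h separates as a function of u plus a function of v, so ∇h=0 decouples.
∂h/∂u = 4(u - 4)(u - 1)(u + 2) = 0 at u ∈ {-2, 1, 4}; ∂h/∂v = -12v(v - 1)(v + 2) = 0 at v ∈ {-2, 0, 1}.
The Hessian is diagonal: diag(h_uu, h_vv). Second derivatives: h_uu(-2)=72, h_uu(1)=-36, h_uu(4)=72; h_vv(-2)=-72, h_vv(0)=24, h_vv(1)=-36.
Saddle points occur where the two diagonal entries have opposite signs: (-2, -2), (-2, 1), (1, 0), (4, -2), (4, 1). Count: 5.

5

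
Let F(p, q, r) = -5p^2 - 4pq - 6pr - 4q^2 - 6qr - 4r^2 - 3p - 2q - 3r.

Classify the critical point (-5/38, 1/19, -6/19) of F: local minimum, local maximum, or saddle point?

The Hessian is constant: H = [[-10, -4, -6], [-4, -8, -6], [-6, -6, -8]].
Leading principal minors: Δ₁ = -10, Δ₂ = 64, Δ₃ = -152.
The minors alternate sign starting negative (−, +, −), so H is negative definite: a local maximum.

local maximum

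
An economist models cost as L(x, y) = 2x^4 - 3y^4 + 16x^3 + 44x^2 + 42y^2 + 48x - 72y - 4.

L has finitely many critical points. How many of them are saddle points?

L separates as a function of x plus a function of y, so ∇L=0 decouples.
∂L/∂x = 8(x + 1)(x + 2)(x + 3) = 0 at x ∈ {-3, -2, -1}; ∂L/∂y = -12(y - 2)(y - 1)(y + 3) = 0 at y ∈ {-3, 1, 2}.
The Hessian is diagonal: diag(L_xx, L_yy). Second derivatives: L_xx(-3)=16, L_xx(-2)=-8, L_xx(-1)=16; L_yy(-3)=-240, L_yy(1)=48, L_yy(2)=-60.
Saddle points occur where the two diagonal entries have opposite signs: (-3, -3), (-3, 2), (-2, 1), (-1, -3), (-1, 2). Count: 5.

5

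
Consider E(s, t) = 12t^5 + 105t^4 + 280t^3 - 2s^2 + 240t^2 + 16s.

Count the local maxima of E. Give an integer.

E separates as a function of s plus a function of t, so ∇E=0 decouples.
∂E/∂s = -4(s - 4) = 0 at s ∈ {4}; ∂E/∂t = 60t(t + 1)(t + 2)(t + 4) = 0 at t ∈ {-4, -2, -1, 0}.
The Hessian is diagonal: diag(E_ss, E_tt). Second derivatives: E_ss(4)=-4; E_tt(-4)=-1440, E_tt(-2)=240, E_tt(-1)=-180, E_tt(0)=480.
Local maxima occur where both diagonal entries negative: (4, -4), (4, -1). Count: 2.

2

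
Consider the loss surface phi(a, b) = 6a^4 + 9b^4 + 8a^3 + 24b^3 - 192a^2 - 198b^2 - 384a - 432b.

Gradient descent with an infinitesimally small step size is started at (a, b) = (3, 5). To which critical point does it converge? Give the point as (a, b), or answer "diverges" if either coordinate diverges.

phi is separable, so gradient descent decouples: a follows -∂phi/∂a, b follows -∂phi/∂b.
∂phi/∂a = 24(a - 4)(a + 1)(a + 4); at a=3 this is -672, so a increases.
∂phi/∂b = 36(b - 3)(b + 1)(b + 4); at b=5 this is 3888, so b decreases.
a converges to its nearest critical value 4 (a local min of the a-part); b converges to 3. The iterate converges to (4, 3).

(4, 3)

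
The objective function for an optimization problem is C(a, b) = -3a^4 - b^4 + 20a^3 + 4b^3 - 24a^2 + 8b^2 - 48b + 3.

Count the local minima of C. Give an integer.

1

C separates as a function of a plus a function of b, so ∇C=0 decouples.
∂C/∂a = -12a(a - 4)(a - 1) = 0 at a ∈ {0, 1, 4}; ∂C/∂b = -4(b - 3)(b - 2)(b + 2) = 0 at b ∈ {-2, 2, 3}.
The Hessian is diagonal: diag(C_aa, C_bb). Second derivatives: C_aa(0)=-48, C_aa(1)=36, C_aa(4)=-144; C_bb(-2)=-80, C_bb(2)=16, C_bb(3)=-20.
Local minima occur where both diagonal entries positive: (1, 2). Count: 1.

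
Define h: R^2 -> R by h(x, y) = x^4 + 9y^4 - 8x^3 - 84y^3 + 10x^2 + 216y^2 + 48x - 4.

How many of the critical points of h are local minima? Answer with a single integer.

4

h separates as a function of x plus a function of y, so ∇h=0 decouples.
∂h/∂x = 4(x - 4)(x - 3)(x + 1) = 0 at x ∈ {-1, 3, 4}; ∂h/∂y = 36y(y - 4)(y - 3) = 0 at y ∈ {0, 3, 4}.
The Hessian is diagonal: diag(h_xx, h_yy). Second derivatives: h_xx(-1)=80, h_xx(3)=-16, h_xx(4)=20; h_yy(0)=432, h_yy(3)=-108, h_yy(4)=144.
Local minima occur where both diagonal entries positive: (-1, 0), (-1, 4), (4, 0), (4, 4). Count: 4.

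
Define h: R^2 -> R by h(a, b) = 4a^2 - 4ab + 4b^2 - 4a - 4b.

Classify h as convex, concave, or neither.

convex

h is quadratic, so its Hessian is the constant matrix H = [[8, -4], [-4, 8]].
det(H) = 48, tr(H) = 16.
det(H) > 0 and tr(H) > 0, so H is positive definite everywhere: convex.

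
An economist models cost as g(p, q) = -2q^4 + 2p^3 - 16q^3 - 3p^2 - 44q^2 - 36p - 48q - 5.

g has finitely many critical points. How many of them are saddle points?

g separates as a function of p plus a function of q, so ∇g=0 decouples.
∂g/∂p = 6(p - 3)(p + 2) = 0 at p ∈ {-2, 3}; ∂g/∂q = -8(q + 1)(q + 2)(q + 3) = 0 at q ∈ {-3, -2, -1}.
The Hessian is diagonal: diag(g_pp, g_qq). Second derivatives: g_pp(-2)=-30, g_pp(3)=30; g_qq(-3)=-16, g_qq(-2)=8, g_qq(-1)=-16.
Saddle points occur where the two diagonal entries have opposite signs: (-2, -2), (3, -3), (3, -1). Count: 3.

3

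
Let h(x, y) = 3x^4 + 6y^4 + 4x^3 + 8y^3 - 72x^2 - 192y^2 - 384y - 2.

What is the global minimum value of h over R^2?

h(x,y) separates as P(x) + Q(y) − 2, so its minimum is min P + min Q − 2.
P'(x) = 12x(x - 3)(x + 4) vanishes at x ∈ {-4, 0, 3}; Q'(y) = 24(y - 4)(y + 1)(y + 4) vanishes at y ∈ {-4, -1, 4}.
Local minima of P (where P''>0): P(-4)=-640, P(3)=-297. Local minima of Q: Q(-4)=-512, Q(4)=-2560.
So the global minimum of h is P(-4) + Q(4) − 2 = -640 − 2560 − 2 = -3202, attained at (-4, 4).

-3202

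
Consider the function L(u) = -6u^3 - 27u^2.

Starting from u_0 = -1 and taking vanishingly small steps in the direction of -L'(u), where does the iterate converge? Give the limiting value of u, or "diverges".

L'(u) = -18u(u + 3), so L'(-1) = 36.
Gradient descent moves in the -L' direction, i.e. u is decreasing.
The nearest critical point in that direction is u = -3, where L'' = 54 > 0 (a local minimum). The iterate converges there.

-3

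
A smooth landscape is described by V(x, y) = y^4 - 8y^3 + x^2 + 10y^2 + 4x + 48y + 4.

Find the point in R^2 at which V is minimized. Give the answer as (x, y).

(-2, -1)

V(x,y) separates as P(x) + Q(y) + 4, so its minimum is min P + min Q + 4.
P'(x) = 2x + 4 vanishes at x ∈ {-2}; Q'(y) = 4(y - 4)(y - 3)(y + 1) vanishes at y ∈ {-1, 3, 4}.
Local minima of P (where P''>0): P(-2)=-4. Local minima of Q: Q(-1)=-29, Q(4)=96.
So the global minimum of V is P(-2) + Q(-1) + 4 = -4 − 29 + 4 = -29, attained at (-2, -1).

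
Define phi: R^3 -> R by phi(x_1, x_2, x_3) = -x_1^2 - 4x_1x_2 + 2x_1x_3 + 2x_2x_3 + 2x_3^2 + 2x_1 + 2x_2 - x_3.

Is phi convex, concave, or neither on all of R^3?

neither

phi is quadratic, so its Hessian is the constant matrix H = [[-2, -4, 2], [-4, 0, 2], [2, 2, 4]].
Leading principal minors: -2, -16, -88.
Neither pattern holds ⇒ H is indefinite ⇒ neither convex nor concave.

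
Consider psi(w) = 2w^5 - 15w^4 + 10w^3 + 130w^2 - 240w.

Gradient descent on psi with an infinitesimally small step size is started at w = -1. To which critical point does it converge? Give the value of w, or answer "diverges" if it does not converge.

psi'(w) = 10(w - 4)(w - 3)(w - 1)(w + 2), so psi'(-1) = -400.
Gradient descent moves in the -psi' direction, i.e. w is increasing.
The nearest critical point in that direction is w = 1, where psi'' = 180 > 0 (a local minimum). The iterate converges there.

1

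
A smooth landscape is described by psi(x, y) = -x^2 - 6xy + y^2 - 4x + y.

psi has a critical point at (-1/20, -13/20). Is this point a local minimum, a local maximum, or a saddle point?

The Hessian of psi is constant: H = [[-2, -6], [-6, 2]].
det(H) = (-2)·2 − (-6)² = -40.
Since det(H) < 0, H is indefinite and the critical point is a saddle point.

saddle point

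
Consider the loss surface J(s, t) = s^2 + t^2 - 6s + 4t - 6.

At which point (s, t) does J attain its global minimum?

J(s,t) separates as P(s) + Q(t) − 6, so its minimum is min P + min Q − 6.
P'(s) = 2s - 6 vanishes at s ∈ {3}; Q'(t) = 2(t + 2) vanishes at t ∈ {-2}.
Local minima of P (where P''>0): P(3)=-9. Local minima of Q: Q(-2)=-4.
So the global minimum of J is P(3) + Q(-2) − 6 = -9 − 4 − 6 = -19, attained at (3, -2).

(3, -2)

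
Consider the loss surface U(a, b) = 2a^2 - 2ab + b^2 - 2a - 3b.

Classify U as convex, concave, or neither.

U is quadratic, so its Hessian is the constant matrix H = [[4, -2], [-2, 2]].
det(H) = 4, tr(H) = 6.
det(H) > 0 and tr(H) > 0, so H is positive definite everywhere: convex.

convex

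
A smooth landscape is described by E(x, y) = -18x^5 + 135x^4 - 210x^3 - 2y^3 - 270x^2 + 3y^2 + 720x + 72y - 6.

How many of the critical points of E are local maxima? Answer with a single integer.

2

E separates as a function of x plus a function of y, so ∇E=0 decouples.
∂E/∂x = -90(x - 4)(x - 2)(x - 1)(x + 1) = 0 at x ∈ {-1, 1, 2, 4}; ∂E/∂y = -6(y - 4)(y + 3) = 0 at y ∈ {-3, 4}.
The Hessian is diagonal: diag(E_xx, E_yy). Second derivatives: E_xx(-1)=2700, E_xx(1)=-540, E_xx(2)=540, E_xx(4)=-2700; E_yy(-3)=42, E_yy(4)=-42.
Local maxima occur where both diagonal entries negative: (1, 4), (4, 4). Count: 2.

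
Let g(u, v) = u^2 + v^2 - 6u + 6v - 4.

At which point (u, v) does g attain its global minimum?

g(u,v) separates as P(u) + Q(v) − 4, so its minimum is min P + min Q − 4.
P'(u) = 2u - 6 vanishes at u ∈ {3}; Q'(v) = 2v + 6 vanishes at v ∈ {-3}.
Local minima of P (where P''>0): P(3)=-9. Local minima of Q: Q(-3)=-9.
So the global minimum of g is P(3) + Q(-3) − 4 = -9 − 9 − 4 = -22, attained at (3, -3).

(3, -3)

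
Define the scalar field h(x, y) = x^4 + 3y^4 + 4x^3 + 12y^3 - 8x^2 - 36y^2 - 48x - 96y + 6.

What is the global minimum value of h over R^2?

-266

h(x,y) separates as P(x) + Q(y) + 6, so its minimum is min P + min Q + 6.
P'(x) = 4(x - 2)(x + 2)(x + 3) vanishes at x ∈ {-3, -2, 2}; Q'(y) = 12(y - 2)(y + 1)(y + 4) vanishes at y ∈ {-4, -1, 2}.
Local minima of P (where P''>0): P(-3)=45, P(2)=-80. Local minima of Q: Q(-4)=-192, Q(2)=-192.
So the global minimum of h is P(2) + Q(-4) + 6 = -80 − 192 + 6 = -266, attained at (2, -4).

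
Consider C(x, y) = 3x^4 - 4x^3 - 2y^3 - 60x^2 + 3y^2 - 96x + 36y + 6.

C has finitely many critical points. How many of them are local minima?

2

C separates as a function of x plus a function of y, so ∇C=0 decouples.
∂C/∂x = 12(x - 4)(x + 1)(x + 2) = 0 at x ∈ {-2, -1, 4}; ∂C/∂y = -6(y - 3)(y + 2) = 0 at y ∈ {-2, 3}.
The Hessian is diagonal: diag(C_xx, C_yy). Second derivatives: C_xx(-2)=72, C_xx(-1)=-60, C_xx(4)=360; C_yy(-2)=30, C_yy(3)=-30.
Local minima occur where both diagonal entries positive: (-2, -2), (4, -2). Count: 2.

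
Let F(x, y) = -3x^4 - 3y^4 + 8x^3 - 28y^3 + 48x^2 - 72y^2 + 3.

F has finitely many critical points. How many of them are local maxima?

F separates as a function of x plus a function of y, so ∇F=0 decouples.
∂F/∂x = -12x(x - 4)(x + 2) = 0 at x ∈ {-2, 0, 4}; ∂F/∂y = -12y(y + 3)(y + 4) = 0 at y ∈ {-4, -3, 0}.
The Hessian is diagonal: diag(F_xx, F_yy). Second derivatives: F_xx(-2)=-144, F_xx(0)=96, F_xx(4)=-288; F_yy(-4)=-48, F_yy(-3)=36, F_yy(0)=-144.
Local maxima occur where both diagonal entries negative: (-2, -4), (-2, 0), (4, -4), (4, 0). Count: 4.

4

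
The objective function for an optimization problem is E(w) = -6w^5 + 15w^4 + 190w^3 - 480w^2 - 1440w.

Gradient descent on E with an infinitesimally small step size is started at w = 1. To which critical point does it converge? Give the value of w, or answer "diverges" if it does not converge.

E'(w) = -30(w - 4)(w - 3)(w + 1)(w + 4), so E'(1) = -1800.
Gradient descent moves in the -E' direction, i.e. w is increasing.
The nearest critical point in that direction is w = 3, where E'' = 840 > 0 (a local minimum). The iterate converges there.

3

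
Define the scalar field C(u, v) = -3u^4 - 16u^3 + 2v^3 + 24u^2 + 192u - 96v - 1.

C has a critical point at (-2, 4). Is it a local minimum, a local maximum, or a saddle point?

local minimum

The mixed partial ∂²C/∂u∂v is 0, so the Hessian at any point is diag(C_uu, C_vv) = diag(12(-3u^2 - 8u + 4), 12v).
At (-2, 4): H = diag(96, 48).
Both eigenvalues are positive, so H is positive definite: a local minimum.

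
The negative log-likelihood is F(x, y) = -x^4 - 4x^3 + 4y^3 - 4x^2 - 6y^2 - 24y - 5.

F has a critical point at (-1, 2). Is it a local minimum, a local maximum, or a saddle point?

The mixed partial ∂²F/∂x∂y is 0, so the Hessian at any point is diag(F_xx, F_yy) = diag(-4(3x^2 + 6x + 2), 12(2y - 1)).
At (-1, 2): H = diag(4, 36).
Both eigenvalues are positive, so H is positive definite: a local minimum.

local minimum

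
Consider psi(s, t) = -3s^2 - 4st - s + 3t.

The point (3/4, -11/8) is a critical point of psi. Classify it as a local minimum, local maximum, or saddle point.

saddle point

The Hessian of psi is constant: H = [[-6, -4], [-4, 0]].
det(H) = (-6)·0 − (-4)² = -16.
Since det(H) < 0, H is indefinite and the critical point is a saddle point.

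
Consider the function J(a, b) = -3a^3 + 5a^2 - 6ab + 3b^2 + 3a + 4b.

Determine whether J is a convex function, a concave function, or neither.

neither

The term -3a^3 is cubic, so the Hessian is not constant.
∂²J/∂a² = -18a + 10, which takes both signs as a varies (negative for sufficiently large a). A diagonal entry of the Hessian changing sign means the Hessian is neither positive- nor negative-semidefinite on all of R^2.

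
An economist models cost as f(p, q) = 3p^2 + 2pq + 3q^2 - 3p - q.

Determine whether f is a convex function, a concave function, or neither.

convex

f is quadratic, so its Hessian is the constant matrix H = [[6, 2], [2, 6]].
det(H) = 32, tr(H) = 12.
det(H) > 0 and tr(H) > 0, so H is positive definite everywhere: convex.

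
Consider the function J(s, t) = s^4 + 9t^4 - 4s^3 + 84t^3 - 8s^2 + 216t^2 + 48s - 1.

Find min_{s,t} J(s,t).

-81

J(s,t) separates as P(s) + Q(t) − 1, so its minimum is min P + min Q − 1.
P'(s) = 4(s - 3)(s - 2)(s + 2) vanishes at s ∈ {-2, 2, 3}; Q'(t) = 36t(t + 3)(t + 4) vanishes at t ∈ {-4, -3, 0}.
Local minima of P (where P''>0): P(-2)=-80, P(3)=45. Local minima of Q: Q(-4)=384, Q(0)=0.
So the global minimum of J is P(-2) + Q(0) − 1 = -80 + 0 − 1 = -81, attained at (-2, 0).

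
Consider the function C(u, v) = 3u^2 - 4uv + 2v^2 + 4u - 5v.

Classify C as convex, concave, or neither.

convex

C is quadratic, so its Hessian is the constant matrix H = [[6, -4], [-4, 4]].
det(H) = 8, tr(H) = 10.
det(H) > 0 and tr(H) > 0, so H is positive definite everywhere: convex.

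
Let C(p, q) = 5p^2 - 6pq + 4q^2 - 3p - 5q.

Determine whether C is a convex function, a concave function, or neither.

convex

C is quadratic, so its Hessian is the constant matrix H = [[10, -6], [-6, 8]].
det(H) = 44, tr(H) = 18.
det(H) > 0 and tr(H) > 0, so H is positive definite everywhere: convex.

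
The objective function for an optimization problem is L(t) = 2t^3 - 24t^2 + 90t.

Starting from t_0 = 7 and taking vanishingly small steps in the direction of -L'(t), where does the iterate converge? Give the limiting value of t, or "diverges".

L'(t) = 6(t - 5)(t - 3), so L'(7) = 48.
Gradient descent moves in the -L' direction, i.e. t is decreasing.
The nearest critical point in that direction is t = 5, where L'' = 12 > 0 (a local minimum). The iterate converges there.

5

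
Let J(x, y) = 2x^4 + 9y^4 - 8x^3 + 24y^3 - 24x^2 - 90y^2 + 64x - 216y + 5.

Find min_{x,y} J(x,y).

J(x,y) separates as P(x) + Q(y) + 5, so its minimum is min P + min Q + 5.
P'(x) = 8(x - 4)(x - 1)(x + 2) vanishes at x ∈ {-2, 1, 4}; Q'(y) = 36(y - 2)(y + 1)(y + 3) vanishes at y ∈ {-3, -1, 2}.
Local minima of P (where P''>0): P(-2)=-128, P(4)=-128. Local minima of Q: Q(-3)=-81, Q(2)=-456.
So the global minimum of J is P(-2) + Q(2) + 5 = -128 − 456 + 5 = -579, attained at (-2, 2).

-579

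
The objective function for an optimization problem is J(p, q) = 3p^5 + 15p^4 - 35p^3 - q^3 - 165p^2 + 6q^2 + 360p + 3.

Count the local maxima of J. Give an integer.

2

J separates as a function of p plus a function of q, so ∇J=0 decouples.
∂J/∂p = 15(p - 2)(p - 1)(p + 3)(p + 4) = 0 at p ∈ {-4, -3, 1, 2}; ∂J/∂q = -3q(q - 4) = 0 at q ∈ {0, 4}.
The Hessian is diagonal: diag(J_pp, J_qq). Second derivatives: J_pp(-4)=-450, J_pp(-3)=300, J_pp(1)=-300, J_pp(2)=450; J_qq(0)=12, J_qq(4)=-12.
Local maxima occur where both diagonal entries negative: (-4, 4), (1, 4). Count: 2.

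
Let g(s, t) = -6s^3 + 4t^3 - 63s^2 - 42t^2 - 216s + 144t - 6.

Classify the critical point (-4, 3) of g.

The mixed partial ∂²g/∂s∂t is 0, so the Hessian at any point is diag(g_ss, g_tt) = diag(-18(2s + 7), 12(2t - 7)).
At (-4, 3): H = diag(18, -12).
The eigenvalues have opposite signs, so H is indefinite: a saddle point.

saddle point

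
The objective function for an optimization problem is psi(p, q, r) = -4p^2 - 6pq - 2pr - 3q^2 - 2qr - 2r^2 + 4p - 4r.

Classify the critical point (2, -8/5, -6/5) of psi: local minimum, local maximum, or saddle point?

local maximum

The Hessian is constant: H = [[-8, -6, -2], [-6, -6, -2], [-2, -2, -4]].
Leading principal minors: Δ₁ = -8, Δ₂ = 12, Δ₃ = -40.
The minors alternate sign starting negative (−, +, −), so H is negative definite: a local maximum.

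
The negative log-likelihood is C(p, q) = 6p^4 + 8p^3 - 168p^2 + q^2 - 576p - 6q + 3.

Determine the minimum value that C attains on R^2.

-2950

C(p,q) separates as A(p) + B(q) + 3, so its minimum is min A + min B + 3.
A'(p) = 24(p - 4)(p + 2)(p + 3) vanishes at p ∈ {-3, -2, 4}; B'(q) = 2q - 6 vanishes at q ∈ {3}.
Local minima of A (where A''>0): A(-3)=486, A(4)=-2944. Local minima of B: B(3)=-9.
So the global minimum of C is A(4) + B(3) + 3 = -2944 − 9 + 3 = -2950, attained at (4, 3).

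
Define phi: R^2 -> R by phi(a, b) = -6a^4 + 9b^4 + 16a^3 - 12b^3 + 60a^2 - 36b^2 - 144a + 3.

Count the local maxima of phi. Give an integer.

phi separates as a function of a plus a function of b, so ∇phi=0 decouples.
∂phi/∂a = -24(a - 3)(a - 1)(a + 2) = 0 at a ∈ {-2, 1, 3}; ∂phi/∂b = 36b(b - 2)(b + 1) = 0 at b ∈ {-1, 0, 2}.
The Hessian is diagonal: diag(phi_aa, phi_bb). Second derivatives: phi_aa(-2)=-360, phi_aa(1)=144, phi_aa(3)=-240; phi_bb(-1)=108, phi_bb(0)=-72, phi_bb(2)=216.
Local maxima occur where both diagonal entries negative: (-2, 0), (3, 0). Count: 2.

2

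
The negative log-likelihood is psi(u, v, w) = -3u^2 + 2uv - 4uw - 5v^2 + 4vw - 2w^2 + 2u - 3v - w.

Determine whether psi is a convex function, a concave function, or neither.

psi is quadratic, so its Hessian is the constant matrix H = [[-6, 2, -4], [2, -10, 4], [-4, 4, -4]].
Leading principal minors: -6, 56, -32.
Signs alternate −, +, − ⇒ H ≺ 0 ⇒ concave.

concave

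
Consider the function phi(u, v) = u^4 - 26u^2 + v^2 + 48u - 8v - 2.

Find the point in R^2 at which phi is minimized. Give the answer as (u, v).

phi(u,v) separates as P(u) + Q(v) − 2, so its minimum is min P + min Q − 2.
P'(u) = 4(u - 3)(u - 1)(u + 4) vanishes at u ∈ {-4, 1, 3}; Q'(v) = 2v - 8 vanishes at v ∈ {4}.
Local minima of P (where P''>0): P(-4)=-352, P(3)=-9. Local minima of Q: Q(4)=-16.
So the global minimum of phi is P(-4) + Q(4) − 2 = -352 − 16 − 2 = -370, attained at (-4, 4).

(-4, 4)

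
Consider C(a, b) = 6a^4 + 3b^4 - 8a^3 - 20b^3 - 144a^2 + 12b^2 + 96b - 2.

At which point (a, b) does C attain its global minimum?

C(a,b) separates as P(a) + Q(b) − 2, so its minimum is min P + min Q − 2.
P'(a) = 24a(a - 4)(a + 3) vanishes at a ∈ {-3, 0, 4}; Q'(b) = 12(b - 4)(b - 2)(b + 1) vanishes at b ∈ {-1, 2, 4}.
Local minima of P (where P''>0): P(-3)=-594, P(4)=-1280. Local minima of Q: Q(-1)=-61, Q(4)=64.
So the global minimum of C is P(4) + Q(-1) − 2 = -1280 − 61 − 2 = -1343, attained at (4, -1).

(4, -1)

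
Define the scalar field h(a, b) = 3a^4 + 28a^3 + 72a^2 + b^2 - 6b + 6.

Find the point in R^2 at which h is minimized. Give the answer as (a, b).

h(a,b) separates as P(a) + Q(b) + 6, so its minimum is min P + min Q + 6.
P'(a) = 12a(a + 3)(a + 4) vanishes at a ∈ {-4, -3, 0}; Q'(b) = 2b - 6 vanishes at b ∈ {3}.
Local minima of P (where P''>0): P(-4)=128, P(0)=0. Local minima of Q: Q(3)=-9.
So the global minimum of h is P(0) + Q(3) + 6 = 0 − 9 + 6 = -3, attained at (0, 3).

(0, 3)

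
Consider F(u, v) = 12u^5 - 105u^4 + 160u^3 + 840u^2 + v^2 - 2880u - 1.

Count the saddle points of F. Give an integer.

F separates as a function of u plus a function of v, so ∇F=0 decouples.
∂F/∂u = 60(u - 4)(u - 3)(u - 2)(u + 2) = 0 at u ∈ {-2, 2, 3, 4}; ∂F/∂v = 2v = 0 at v ∈ {0}.
The Hessian is diagonal: diag(F_uu, F_vv). Second derivatives: F_uu(-2)=-7200, F_uu(2)=480, F_uu(3)=-300, F_uu(4)=720; F_vv(0)=2.
Saddle points occur where the two diagonal entries have opposite signs: (-2, 0), (3, 0). Count: 2.

2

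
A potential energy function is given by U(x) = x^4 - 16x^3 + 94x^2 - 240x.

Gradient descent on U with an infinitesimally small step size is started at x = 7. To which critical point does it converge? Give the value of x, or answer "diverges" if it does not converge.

U'(x) = 4(x - 5)(x - 4)(x - 3), so U'(7) = 96.
Gradient descent moves in the -U' direction, i.e. x is decreasing.
The nearest critical point in that direction is x = 5, where U'' = 8 > 0 (a local minimum). The iterate converges there.

5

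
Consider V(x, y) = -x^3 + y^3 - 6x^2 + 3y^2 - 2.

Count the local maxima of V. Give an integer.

V separates as a function of x plus a function of y, so ∇V=0 decouples.
∂V/∂x = -3x(x + 4) = 0 at x ∈ {-4, 0}; ∂V/∂y = 3y(y + 2) = 0 at y ∈ {-2, 0}.
The Hessian is diagonal: diag(V_xx, V_yy). Second derivatives: V_xx(-4)=12, V_xx(0)=-12; V_yy(-2)=-6, V_yy(0)=6.
Local maxima occur where both diagonal entries negative: (0, -2). Count: 1.

1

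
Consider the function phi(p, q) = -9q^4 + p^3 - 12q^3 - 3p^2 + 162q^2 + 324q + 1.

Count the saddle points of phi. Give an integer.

phi separates as a function of p plus a function of q, so ∇phi=0 decouples.
∂phi/∂p = 3p(p - 2) = 0 at p ∈ {0, 2}; ∂phi/∂q = -36(q - 3)(q + 1)(q + 3) = 0 at q ∈ {-3, -1, 3}.
The Hessian is diagonal: diag(phi_pp, phi_qq). Second derivatives: phi_pp(0)=-6, phi_pp(2)=6; phi_qq(-3)=-432, phi_qq(-1)=288, phi_qq(3)=-864.
Saddle points occur where the two diagonal entries have opposite signs: (0, -1), (2, -3), (2, 3). Count: 3.

3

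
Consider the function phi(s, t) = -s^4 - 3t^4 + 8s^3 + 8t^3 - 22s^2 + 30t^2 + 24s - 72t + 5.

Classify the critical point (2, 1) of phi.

local minimum

The mixed partial ∂²phi/∂s∂t is 0, so the Hessian at any point is diag(phi_ss, phi_tt) = diag(4(-3s^2 + 12s - 11), 12(-3t^2 + 4t + 5)).
At (2, 1): H = diag(4, 72).
Both eigenvalues are positive, so H is positive definite: a local minimum.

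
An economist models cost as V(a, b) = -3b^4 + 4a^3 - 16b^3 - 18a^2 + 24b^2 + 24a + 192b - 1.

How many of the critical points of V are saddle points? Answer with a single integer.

V separates as a function of a plus a function of b, so ∇V=0 decouples.
∂V/∂a = 12(a - 2)(a - 1) = 0 at a ∈ {1, 2}; ∂V/∂b = -12(b - 2)(b + 2)(b + 4) = 0 at b ∈ {-4, -2, 2}.
The Hessian is diagonal: diag(V_aa, V_bb). Second derivatives: V_aa(1)=-12, V_aa(2)=12; V_bb(-4)=-144, V_bb(-2)=96, V_bb(2)=-288.
Saddle points occur where the two diagonal entries have opposite signs: (1, -2), (2, -4), (2, 2). Count: 3.

3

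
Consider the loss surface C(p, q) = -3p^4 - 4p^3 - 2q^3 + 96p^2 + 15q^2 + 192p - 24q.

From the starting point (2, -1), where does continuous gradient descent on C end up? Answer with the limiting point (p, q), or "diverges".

(-1, 1)

C is separable, so gradient descent decouples: p follows -∂C/∂p, q follows -∂C/∂q.
∂C/∂p = -12(p - 4)(p + 1)(p + 4); at p=2 this is 432, so p decreases.
∂C/∂q = -6(q - 4)(q - 1); at q=-1 this is -60, so q increases.
p converges to its nearest critical value -1 (a local min of the p-part); q converges to 1. The iterate converges to (-1, 1).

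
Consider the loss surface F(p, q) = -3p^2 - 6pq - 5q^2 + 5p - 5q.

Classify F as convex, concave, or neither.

F is quadratic, so its Hessian is the constant matrix H = [[-6, -6], [-6, -10]].
det(H) = 24, tr(H) = -16.
det(H) > 0 and tr(H) < 0, so H is negative definite everywhere: concave.

concave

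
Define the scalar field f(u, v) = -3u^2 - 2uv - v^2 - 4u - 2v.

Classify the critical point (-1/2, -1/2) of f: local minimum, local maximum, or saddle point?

The Hessian of f is constant: H = [[-6, -2], [-2, -2]].
det(H) = (-6)·(-2) − (-2)² = 8.
det(H) > 0 and tr(H) = -8 < 0, so H is negative definite and the point is a local maximum.

local maximum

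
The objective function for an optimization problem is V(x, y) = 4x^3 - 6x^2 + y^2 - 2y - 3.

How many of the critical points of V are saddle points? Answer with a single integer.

1

V separates as a function of x plus a function of y, so ∇V=0 decouples.
∂V/∂x = 12x(x - 1) = 0 at x ∈ {0, 1}; ∂V/∂y = 2(y - 1) = 0 at y ∈ {1}.
The Hessian is diagonal: diag(V_xx, V_yy). Second derivatives: V_xx(0)=-12, V_xx(1)=12; V_yy(1)=2.
Saddle points occur where the two diagonal entries have opposite signs: (0, 1). Count: 1.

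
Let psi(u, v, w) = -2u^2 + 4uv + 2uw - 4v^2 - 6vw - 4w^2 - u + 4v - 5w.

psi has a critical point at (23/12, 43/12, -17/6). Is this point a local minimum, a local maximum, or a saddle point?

The Hessian is constant: H = [[-4, 4, 2], [4, -8, -6], [2, -6, -8]].
Leading principal minors: Δ₁ = -4, Δ₂ = 16, Δ₃ = -48.
The minors alternate sign starting negative (−, +, −), so H is negative definite: a local maximum.

local maximum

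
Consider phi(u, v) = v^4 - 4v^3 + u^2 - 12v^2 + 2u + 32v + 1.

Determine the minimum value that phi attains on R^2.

-64

phi(u,v) separates as P(u) + Q(v) + 1, so its minimum is min P + min Q + 1.
P'(u) = 2u + 2 vanishes at u ∈ {-1}; Q'(v) = 4(v - 4)(v - 1)(v + 2) vanishes at v ∈ {-2, 1, 4}.
Local minima of P (where P''>0): P(-1)=-1. Local minima of Q: Q(-2)=-64, Q(4)=-64.
So the global minimum of phi is P(-1) + Q(-2) + 1 = -1 − 64 + 1 = -64, attained at (-1, -2).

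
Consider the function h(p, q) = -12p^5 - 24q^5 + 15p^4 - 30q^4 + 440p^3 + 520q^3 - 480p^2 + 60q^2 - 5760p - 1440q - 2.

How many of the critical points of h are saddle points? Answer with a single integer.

8

h separates as a function of p plus a function of q, so ∇h=0 decouples.
∂h/∂p = -60(p - 4)(p - 3)(p + 2)(p + 4) = 0 at p ∈ {-4, -2, 3, 4}; ∂h/∂q = -120(q - 3)(q - 1)(q + 1)(q + 4) = 0 at q ∈ {-4, -1, 1, 3}.
The Hessian is diagonal: diag(h_pp, h_qq). Second derivatives: h_pp(-4)=6720, h_pp(-2)=-3600, h_pp(3)=2100, h_pp(4)=-2880; h_qq(-4)=12600, h_qq(-1)=-2880, h_qq(1)=2400, h_qq(3)=-6720.
Saddle points occur where the two diagonal entries have opposite signs: (-4, -1), (-4, 3), (-2, -4), (-2, 1), (3, -1), (3, 3), (4, -4), (4, 1). Count: 8.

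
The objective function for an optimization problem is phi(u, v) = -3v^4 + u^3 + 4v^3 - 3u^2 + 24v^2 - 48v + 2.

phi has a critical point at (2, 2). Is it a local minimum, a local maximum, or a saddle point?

The mixed partial ∂²phi/∂u∂v is 0, so the Hessian at any point is diag(phi_uu, phi_vv) = diag(6(u - 1), 12(-3v^2 + 2v + 4)).
At (2, 2): H = diag(6, -48).
The eigenvalues have opposite signs, so H is indefinite: a saddle point.

saddle point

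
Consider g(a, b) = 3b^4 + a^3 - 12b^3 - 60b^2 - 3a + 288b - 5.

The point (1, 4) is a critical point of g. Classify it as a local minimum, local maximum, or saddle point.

The mixed partial ∂²g/∂a∂b is 0, so the Hessian at any point is diag(g_aa, g_bb) = diag(6a, 12(3b^2 - 6b - 10)).
At (1, 4): H = diag(6, 168).
Both eigenvalues are positive, so H is positive definite: a local minimum.

local minimum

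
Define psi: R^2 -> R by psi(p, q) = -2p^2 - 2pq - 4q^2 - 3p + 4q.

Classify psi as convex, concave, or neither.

psi is quadratic, so its Hessian is the constant matrix H = [[-4, -2], [-2, -8]].
det(H) = 28, tr(H) = -12.
det(H) > 0 and tr(H) < 0, so H is negative definite everywhere: concave.

concave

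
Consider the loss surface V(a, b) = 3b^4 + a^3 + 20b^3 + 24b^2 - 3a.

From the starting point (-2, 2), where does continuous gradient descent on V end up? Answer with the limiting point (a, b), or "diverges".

diverges

V is separable, so gradient descent decouples: a follows -∂V/∂a, b follows -∂V/∂b.
∂V/∂a = 3(a - 1)(a + 1); at a=-2 this is 9, so a decreases.
∂V/∂b = 12b(b + 1)(b + 4); at b=2 this is 432, so b decreases.
The a-coordinate has no critical point in that direction and runs off to infinity.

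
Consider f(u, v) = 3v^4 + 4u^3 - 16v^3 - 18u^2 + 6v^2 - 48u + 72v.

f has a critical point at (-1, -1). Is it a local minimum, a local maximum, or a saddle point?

The mixed partial ∂²f/∂u∂v is 0, so the Hessian at any point is diag(f_uu, f_vv) = diag(12(2u - 3), 12(3v^2 - 8v + 1)).
At (-1, -1): H = diag(-60, 144).
The eigenvalues have opposite signs, so H is indefinite: a saddle point.

saddle point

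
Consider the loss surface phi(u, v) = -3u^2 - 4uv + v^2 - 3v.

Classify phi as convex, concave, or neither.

neither

phi is quadratic, so its Hessian is the constant matrix H = [[-6, -4], [-4, 2]].
det(H) = -28, tr(H) = -4.
det(H) < 0, so H is indefinite: neither convex nor concave.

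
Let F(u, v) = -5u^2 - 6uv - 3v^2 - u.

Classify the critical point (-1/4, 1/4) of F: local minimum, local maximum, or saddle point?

local maximum

The Hessian of F is constant: H = [[-10, -6], [-6, -6]].
det(H) = (-10)·(-6) − (-6)² = 24.
det(H) > 0 and tr(H) = -16 < 0, so H is negative definite and the point is a local maximum.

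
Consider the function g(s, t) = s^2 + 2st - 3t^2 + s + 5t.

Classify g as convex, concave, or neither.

g is quadratic, so its Hessian is the constant matrix H = [[2, 2], [2, -6]].
det(H) = -16, tr(H) = -4.
det(H) < 0, so H is indefinite: neither convex nor concave.

neither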